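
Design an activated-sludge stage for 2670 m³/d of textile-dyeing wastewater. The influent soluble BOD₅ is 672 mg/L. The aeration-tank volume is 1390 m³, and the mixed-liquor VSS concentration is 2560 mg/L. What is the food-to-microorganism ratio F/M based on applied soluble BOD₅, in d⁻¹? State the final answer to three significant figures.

F/M ≈ 0.504 d⁻¹

F/M = applied load / biomass = Q·S₀/(V·X) = 2670 × 672 / (1390 × 2560) = 0.5042 d⁻¹.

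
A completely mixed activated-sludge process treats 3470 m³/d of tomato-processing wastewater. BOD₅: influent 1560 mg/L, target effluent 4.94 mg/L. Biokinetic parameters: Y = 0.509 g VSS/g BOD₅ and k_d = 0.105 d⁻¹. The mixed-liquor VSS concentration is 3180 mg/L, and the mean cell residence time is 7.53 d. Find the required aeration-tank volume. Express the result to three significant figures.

From the SRT design equation V = Y Q (S₀−S) θ_c / [X (1 + k_d θ_c)] = 0.509 × 3470 × (1560 − 4.94) × 7.53 / [3180 × (1 + 0.105 × 7.53)] = 2.07×10^7 / 5694 = 3632 m³.

V ≈ 3630 m³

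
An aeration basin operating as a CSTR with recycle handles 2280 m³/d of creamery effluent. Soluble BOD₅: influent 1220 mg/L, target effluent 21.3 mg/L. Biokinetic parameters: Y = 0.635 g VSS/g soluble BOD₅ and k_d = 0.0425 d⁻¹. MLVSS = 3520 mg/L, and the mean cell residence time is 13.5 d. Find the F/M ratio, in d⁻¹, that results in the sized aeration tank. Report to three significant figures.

From the SRT design equation V = Y Q (S₀−S) θ_c / [X (1 + k_d θ_c)] = 0.635 × 2280 × (1220 − 21.3) × 13.5 / [3520 × (1 + 0.0425 × 13.5)] = 2.34×10^7 / 5540 = 4229 m³.
Food-to-microorganism ratio F/M = Q S₀ / (V X) = 2280 × 1220 / (4229 × 3520) = 0.1868 d⁻¹.

F/M ≈ 0.187 d⁻¹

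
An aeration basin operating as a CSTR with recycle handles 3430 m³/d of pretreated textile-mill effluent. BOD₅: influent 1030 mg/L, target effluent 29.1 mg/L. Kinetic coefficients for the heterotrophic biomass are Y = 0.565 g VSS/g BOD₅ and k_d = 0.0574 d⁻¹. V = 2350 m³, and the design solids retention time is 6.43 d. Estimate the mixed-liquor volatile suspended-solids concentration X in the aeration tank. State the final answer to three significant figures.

Solving the biomass balance for X: X = Y Q (S₀−S) θ_c / [V (1+k_d θ_c)] = 0.565 × 3430 × (1030 − 29.1) × 6.43 / [2350 × (1 + 0.0574 × 6.43)] = 3877 mg/L.

X ≈ 3880 mg/L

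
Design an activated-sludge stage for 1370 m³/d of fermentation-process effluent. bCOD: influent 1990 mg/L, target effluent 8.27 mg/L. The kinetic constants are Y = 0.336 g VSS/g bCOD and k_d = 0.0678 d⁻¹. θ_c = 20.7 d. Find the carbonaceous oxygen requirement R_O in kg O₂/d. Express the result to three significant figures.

R_O ≈ 2180 kg O₂/d

Correct the yield for decay: Y_obs = Y/(1 + k_d θ_c) = 0.336 / (1 + 0.0678 × 20.7) = 0.336 / 2.403 = 0.1398.
Mass of bCOD removed per day: Q(S₀ − S) = 1370 × 1982 g/m³ = 2715 kg/d.
P_X = Y_obs·Q·(S₀ − S) = 0.1398 × 2715 = 379.5 kg VSS/d.
Carbonaceous O₂ demand = substrate oxidised − cell-mass equivalent = 2715 − 1.42 × 379.5 = 2176 kg O₂/d.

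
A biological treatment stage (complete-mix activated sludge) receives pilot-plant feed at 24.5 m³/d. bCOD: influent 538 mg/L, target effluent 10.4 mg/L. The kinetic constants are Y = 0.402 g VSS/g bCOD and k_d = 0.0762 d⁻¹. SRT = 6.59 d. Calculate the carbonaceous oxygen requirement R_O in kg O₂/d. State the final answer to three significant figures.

R_O ≈ 8.01 kg O₂/d

Correct the yield for decay: Y_obs = Y/(1 + k_d θ_c) = 0.402 / (1 + 0.0762 × 6.59) = 0.402 / 1.502 = 0.2676.
Q·(S₀ − S) = 24.5 × (538 − 10.4) × 10⁻³ = 12.93 kg/d removed.
Biomass synthesised: P_X = Y_obs × 12.93 = 3.459 kg VSS/d.
R_O = Q·ΔS − 1.42 P_X = 12.93 − 4.912 = 8.014 kg O₂/d.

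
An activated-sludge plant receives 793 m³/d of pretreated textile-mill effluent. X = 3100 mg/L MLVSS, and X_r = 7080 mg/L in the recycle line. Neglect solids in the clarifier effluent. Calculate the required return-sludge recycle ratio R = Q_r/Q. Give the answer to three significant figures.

R = Q_r/Q = X/(X_r − X) = 3100 / (7080 − 3100) = 0.7789.

R ≈ 0.779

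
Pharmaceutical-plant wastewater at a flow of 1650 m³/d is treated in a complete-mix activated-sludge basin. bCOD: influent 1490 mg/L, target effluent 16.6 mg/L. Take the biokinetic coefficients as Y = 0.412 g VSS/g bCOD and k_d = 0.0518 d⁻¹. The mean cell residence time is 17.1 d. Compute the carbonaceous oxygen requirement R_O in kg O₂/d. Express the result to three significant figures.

R_O ≈ 1680 kg O₂/d

Observed yield with endogenous decay: Y_obs = Y / (1 + k_d·θ_c) = 0.412 / (1 + 0.0518 × 17.1) = 0.412 / 1.886 = 0.2185 g VSS/g bCOD.
Q·(S₀ − S) = 1650 × (1490 − 16.6) × 10⁻³ = 2431 kg/d removed.
Biomass synthesised: P_X = Y_obs × 2431 = 531.1 kg VSS/d.
R_O = Q·(S₀ − S) − 1.42·P_X = 2431 − 1.42 × 531.1 = 1677 kg O₂/d.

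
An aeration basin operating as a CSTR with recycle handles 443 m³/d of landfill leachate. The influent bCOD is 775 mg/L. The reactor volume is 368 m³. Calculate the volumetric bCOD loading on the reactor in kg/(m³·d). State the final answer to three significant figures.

Applied bCOD load per unit volume = Q·S₀/V = (443 × 775/1000)/368.0 = 0.9329 kg bCOD·m⁻³·d⁻¹.

L_v ≈ 0.933 kg bCOD/(m³·d)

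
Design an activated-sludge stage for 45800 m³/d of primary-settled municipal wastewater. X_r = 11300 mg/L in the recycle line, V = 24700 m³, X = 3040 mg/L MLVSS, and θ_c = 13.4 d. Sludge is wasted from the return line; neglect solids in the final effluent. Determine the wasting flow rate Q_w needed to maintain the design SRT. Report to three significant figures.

Q_w ≈ 496 m³/d

θ_c = V·X/(Q_w·X_r) when wasting from the recycle, so Q_w = V·X/(θ_c·X_r) = 24700 × 3040 / (13.4 × 11300) = 495.9 m³/d.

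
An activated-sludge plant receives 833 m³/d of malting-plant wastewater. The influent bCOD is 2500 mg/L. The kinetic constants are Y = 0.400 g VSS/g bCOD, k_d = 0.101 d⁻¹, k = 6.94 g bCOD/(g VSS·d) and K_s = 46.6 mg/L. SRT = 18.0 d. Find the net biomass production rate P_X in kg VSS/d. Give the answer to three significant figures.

Effluent substrate depends only on kinetics and SRT: S = K_s(1 + k_d θ_c) / [θ_c(Yk − k_d) − 1] = 46.6 × (1 + 0.101 × 18.0) / [18.0 × (0.400 × 6.94 − 0.101) − 1] = 131.3 / 47.15 = 2.785 mg/L.
Observed yield with endogenous decay: Y_obs = Y / (1 + k_d·θ_c) = 0.400 / (1 + 0.101 × 18.0) = 0.400 / 2.818 = 0.1419 g VSS/g bCOD.
Q·(S₀ − S) = 833 × (2500 − 2.79) × 10⁻³ = 2080 kg/d removed.
P_X = Y_obs · Q(S₀ − S) = 0.1419 × 2080 = 295.3 kg VSS/d.

P_X ≈ 295 kg VSS/d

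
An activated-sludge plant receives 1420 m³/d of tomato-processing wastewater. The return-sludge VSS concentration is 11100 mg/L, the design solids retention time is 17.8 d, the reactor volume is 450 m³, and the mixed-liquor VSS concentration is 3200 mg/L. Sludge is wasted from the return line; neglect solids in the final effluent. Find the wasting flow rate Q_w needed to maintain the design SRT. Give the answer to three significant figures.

Q_w ≈ 7.29 m³/d

Wasting from the return line (neglecting effluent solids): Q_w = V·X / (θ_c·X_r) = 450.0 × 3200 / (17.8 × 11100) = 7.288 m³/d.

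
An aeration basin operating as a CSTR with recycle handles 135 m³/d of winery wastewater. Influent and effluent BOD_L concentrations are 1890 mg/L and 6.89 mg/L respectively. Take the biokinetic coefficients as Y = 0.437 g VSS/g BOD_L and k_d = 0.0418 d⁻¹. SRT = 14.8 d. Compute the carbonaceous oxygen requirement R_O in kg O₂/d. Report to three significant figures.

R_O ≈ 157 kg O₂/d

Observed yield with endogenous decay: Y_obs = Y / (1 + k_d·θ_c) = 0.437 / (1 + 0.0418 × 14.8) = 0.437 / 1.619 = 0.2700 g VSS/g BOD_L.
Mass of BOD_L removed per day: Q(S₀ − S) = 135 × 1883 g/m³ = 254.2 kg/d.
Biomass synthesised: P_X = Y_obs × 254.2 = 68.63 kg VSS/d.
R_O = Q·ΔS − 1.42 P_X = 254.2 − 97.46 = 156.8 kg O₂/d.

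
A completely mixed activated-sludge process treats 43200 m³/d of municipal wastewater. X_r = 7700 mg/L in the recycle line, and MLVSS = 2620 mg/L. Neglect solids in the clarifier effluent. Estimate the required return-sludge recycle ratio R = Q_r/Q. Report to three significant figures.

R ≈ 0.516

Solids balance on the clarifier gives (1+R)X = R·X_r, so R = X/(X_r − X) = 2620 / (7700 − 2620) = 0.5157.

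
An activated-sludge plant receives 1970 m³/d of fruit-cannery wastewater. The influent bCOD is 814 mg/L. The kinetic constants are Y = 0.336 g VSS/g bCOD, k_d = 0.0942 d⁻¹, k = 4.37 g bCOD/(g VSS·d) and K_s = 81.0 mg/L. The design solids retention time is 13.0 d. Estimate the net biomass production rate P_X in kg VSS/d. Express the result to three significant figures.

From the Monod/SRT balance for a CMAS, S = K_s·(1+k_d θ_c)/[θ_c·(Y k − k_d) − 1] = 81.0 × (1 + 0.0942 × 13.0) / [13.0 × (0.336 × 4.37 − 0.0942) − 1] = 180.2 / 16.86 = 10.69 mg/L.
Y_obs = Y / (1 + k_d θ_c) = 0.336 / (1 + 0.0942 × 13.0) = 0.336 / 2.225 = 0.1510.
ΔS = 814 − 10.7 = 803.3 mg/L, so the substrate removal rate is 1970 × 803.3/1000 = 1583 kg bCOD/d.
So the net sludge growth is P_X = 0.1510 × 1583 = 239.0 kg VSS/d.

P_X ≈ 239 kg VSS/d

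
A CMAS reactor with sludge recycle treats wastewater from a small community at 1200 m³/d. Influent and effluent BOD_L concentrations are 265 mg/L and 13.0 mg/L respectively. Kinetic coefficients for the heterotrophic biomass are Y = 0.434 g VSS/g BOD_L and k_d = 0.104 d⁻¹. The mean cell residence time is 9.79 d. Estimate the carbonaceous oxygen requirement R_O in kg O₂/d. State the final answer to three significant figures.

Y_obs = Y / (1 + k_d θ_c) = 0.434 / (1 + 0.104 × 9.79) = 0.434 / 2.018 = 0.2150.
ΔS = 265 − 13.0 = 252.0 mg/L, so the substrate removal rate is 1200 × 252.0/1000 = 302.4 kg BOD_L/d.
Biomass synthesised: P_X = Y_obs × 302.4 = 65.03 kg VSS/d.
R_O = Q·(S₀ − S) − 1.42·P_X = 302.4 − 1.42 × 65.03 = 210.1 kg O₂/d.

R_O ≈ 210 kg O₂/d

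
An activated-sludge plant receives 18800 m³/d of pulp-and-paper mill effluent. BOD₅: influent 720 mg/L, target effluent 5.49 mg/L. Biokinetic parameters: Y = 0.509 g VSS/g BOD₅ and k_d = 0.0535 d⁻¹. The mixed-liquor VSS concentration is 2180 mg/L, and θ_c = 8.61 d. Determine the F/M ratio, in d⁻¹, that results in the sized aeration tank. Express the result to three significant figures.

F/M ≈ 0.336 d⁻¹

Steady-state biomass mass balance: V·X·(1 + k_d·θ_c) = Y·Q·(S₀ − S)·θ_c, so V = 0.509 × 18800 × (720 − 5.49) × 8.61 / [2180 × (1 + 0.0535 × 8.61)] = 5.89×10^7 / 3184 = 18488 m³.
F/M = applied load / biomass = Q·S₀/(V·X) = 18800 × 720 / (18488 × 2180) = 0.3358 d⁻¹.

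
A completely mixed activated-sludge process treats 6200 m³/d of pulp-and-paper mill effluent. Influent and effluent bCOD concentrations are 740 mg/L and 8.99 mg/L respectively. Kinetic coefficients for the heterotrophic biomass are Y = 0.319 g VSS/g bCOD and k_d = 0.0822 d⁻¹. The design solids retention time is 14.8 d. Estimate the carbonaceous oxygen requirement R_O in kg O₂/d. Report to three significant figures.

The observed yield is Y_obs = Y/(1 + k_d·θ_c) = 0.319 / (1 + 0.0822 × 14.8) = 0.319 / 2.217 = 0.1439 g VSS per g bCOD removed.
Q·(S₀ − S) = 6200 × (740 − 8.99) × 10⁻³ = 4532 kg/d removed.
Net sludge production P_X = 0.1439 × 4532 = 652.3 kg VSS/d.
Carbonaceous O₂ demand = substrate oxidised − cell-mass equivalent = 4532 − 1.42 × 652.3 = 3606 kg O₂/d.

R_O ≈ 3610 kg O₂/d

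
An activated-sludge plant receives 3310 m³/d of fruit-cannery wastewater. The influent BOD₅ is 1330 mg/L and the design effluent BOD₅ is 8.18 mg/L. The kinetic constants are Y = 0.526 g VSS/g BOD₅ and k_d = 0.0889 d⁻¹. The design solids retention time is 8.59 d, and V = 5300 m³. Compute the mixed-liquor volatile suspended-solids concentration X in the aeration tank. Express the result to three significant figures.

X ≈ 2110 mg/L

X = Y·Q·ΔS·θ_c / [V·(1 + k_d θ_c)] = 0.526 × 3310 × (1330 − 8.18) × 8.59 / [5300 × (1 + 0.0889 × 8.59)] = 2115 mg/L.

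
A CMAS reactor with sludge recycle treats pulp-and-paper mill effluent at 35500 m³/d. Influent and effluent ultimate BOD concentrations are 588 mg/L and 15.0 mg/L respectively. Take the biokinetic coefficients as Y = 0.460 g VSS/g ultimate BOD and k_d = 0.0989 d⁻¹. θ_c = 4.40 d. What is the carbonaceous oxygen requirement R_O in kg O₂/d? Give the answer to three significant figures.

R_O ≈ 11100 kg O₂/d

Observed yield with endogenous decay: Y_obs = Y / (1 + k_d·θ_c) = 0.460 / (1 + 0.0989 × 4.40) = 0.460 / 1.435 = 0.3205 g VSS/g ultimate BOD.
Substrate removed = Q·(S₀ − S) = 35500 m³/d × (588 − 15.0) g/m³ = 2.03×10^7 g/d = 20342 kg/d.
Biomass synthesised: P_X = Y_obs × 20342 = 6520 kg VSS/d.
R_O = Q·ΔS − 1.42 P_X = 20342 − 9258 = 11083 kg O₂/d.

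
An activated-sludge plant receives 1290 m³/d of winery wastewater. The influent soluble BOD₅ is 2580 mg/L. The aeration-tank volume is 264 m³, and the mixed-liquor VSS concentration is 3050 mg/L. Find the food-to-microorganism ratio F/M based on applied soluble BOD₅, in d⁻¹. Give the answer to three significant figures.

Food-to-microorganism ratio F/M = Q S₀ / (V X) = 1290 × 2580 / (264.0 × 3050) = 4.133 d⁻¹.

F/M ≈ 4.13 d⁻¹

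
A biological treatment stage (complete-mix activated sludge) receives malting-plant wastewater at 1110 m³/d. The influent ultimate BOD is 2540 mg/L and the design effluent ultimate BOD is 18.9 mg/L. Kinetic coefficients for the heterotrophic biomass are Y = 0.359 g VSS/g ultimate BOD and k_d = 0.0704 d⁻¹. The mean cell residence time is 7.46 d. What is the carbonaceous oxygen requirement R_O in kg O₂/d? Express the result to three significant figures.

R_O ≈ 1860 kg O₂/d

Correct the yield for decay: Y_obs = Y/(1 + k_d θ_c) = 0.359 / (1 + 0.0704 × 7.46) = 0.359 / 1.525 = 0.2354.
Mass of ultimate BOD removed per day: Q(S₀ − S) = 1110 × 2521 g/m³ = 2798 kg/d.
Net sludge production P_X = 0.2354 × 2798 = 658.7 kg VSS/d.
R_O = Q·(S₀ − S) − 1.42·P_X = 2798 − 1.42 × 658.7 = 1863 kg O₂/d.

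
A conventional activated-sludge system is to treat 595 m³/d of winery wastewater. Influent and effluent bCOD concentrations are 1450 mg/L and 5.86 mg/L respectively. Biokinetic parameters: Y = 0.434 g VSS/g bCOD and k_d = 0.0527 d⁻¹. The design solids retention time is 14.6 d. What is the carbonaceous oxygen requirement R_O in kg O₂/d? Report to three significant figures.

The observed yield is Y_obs = Y/(1 + k_d·θ_c) = 0.434 / (1 + 0.0527 × 14.6) = 0.434 / 1.769 = 0.2453 g VSS per g bCOD removed.
Substrate removed = Q·(S₀ − S) = 595 m³/d × (1450 − 5.86) g/m³ = 8.59×10^5 g/d = 859.3 kg/d.
Net sludge production P_X = 0.2453 × 859.3 = 210.8 kg VSS/d.
R_O = Q·(S₀ − S) − 1.42·P_X = 859.3 − 1.42 × 210.8 = 560.0 kg O₂/d.

R_O ≈ 560 kg O₂/d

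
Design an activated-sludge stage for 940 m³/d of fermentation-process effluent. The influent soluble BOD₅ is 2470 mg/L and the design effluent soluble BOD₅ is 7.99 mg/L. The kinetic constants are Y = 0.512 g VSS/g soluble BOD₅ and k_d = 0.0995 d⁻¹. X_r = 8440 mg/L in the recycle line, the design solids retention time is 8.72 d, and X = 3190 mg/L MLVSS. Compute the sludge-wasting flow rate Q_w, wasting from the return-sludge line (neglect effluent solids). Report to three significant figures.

Rearranging the biomass balance for a CMAS with decay, V = Y·Q·ΔS·θ_c / [X·(1+k_d θ_c)] = 0.512 × 940 × (2470 − 7.99) × 8.72 / [3190 × (1 + 0.0995 × 8.72)] = 1.03×10^7 / 5958 = 1734 m³.
Q_w = (V·X)/(θ_c X_r) = 1734 × 3190 / (8.72 × 8440) = 75.17 m³/d.

Q_w ≈ 75.2 m³/d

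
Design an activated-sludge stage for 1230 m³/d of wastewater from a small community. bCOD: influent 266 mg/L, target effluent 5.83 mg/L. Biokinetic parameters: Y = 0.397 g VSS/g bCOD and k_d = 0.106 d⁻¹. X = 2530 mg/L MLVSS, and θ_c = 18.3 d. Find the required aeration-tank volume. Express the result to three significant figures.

V ≈ 313 m³

Rearranging the biomass balance for a CMAS with decay, V = Y·Q·ΔS·θ_c / [X·(1+k_d θ_c)] = 0.397 × 1230 × (266 − 5.83) × 18.3 / [2530 × (1 + 0.106 × 18.3)] = 2.32×10^6 / 7438 = 312.6 m³.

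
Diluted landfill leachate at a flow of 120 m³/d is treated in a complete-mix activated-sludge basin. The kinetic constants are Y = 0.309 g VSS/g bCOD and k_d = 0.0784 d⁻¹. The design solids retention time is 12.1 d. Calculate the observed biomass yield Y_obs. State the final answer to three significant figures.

Y_obs = Y / (1 + k_d θ_c) = 0.309 / (1 + 0.0784 × 12.1) = 0.309 / 1.949 = 0.1586.

Y_obs ≈ 0.159 g VSS/g bCOD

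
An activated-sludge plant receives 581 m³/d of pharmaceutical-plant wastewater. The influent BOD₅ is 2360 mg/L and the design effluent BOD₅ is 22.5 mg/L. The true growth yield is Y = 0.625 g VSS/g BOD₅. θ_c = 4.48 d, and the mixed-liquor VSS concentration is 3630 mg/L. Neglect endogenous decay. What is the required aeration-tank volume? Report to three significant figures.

V ≈ 1050 m³

V·X = Y·Q·ΔS·θ_c gives V = 0.625 × 581 × (2360 − 22.5) × 4.48 / 3630 = 1048 m³.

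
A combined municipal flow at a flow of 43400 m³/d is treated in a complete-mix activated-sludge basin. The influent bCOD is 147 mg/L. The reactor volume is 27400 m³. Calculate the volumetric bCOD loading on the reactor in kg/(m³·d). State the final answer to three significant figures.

L_v ≈ 0.233 kg bCOD/(m³·d)

Volumetric loading L_v = Q·S₀ / V = 43400 × 147 g/m³ / 27400 m³ = 232.8 g/(m³·d) = 0.2328 kg bCOD/(m³·d).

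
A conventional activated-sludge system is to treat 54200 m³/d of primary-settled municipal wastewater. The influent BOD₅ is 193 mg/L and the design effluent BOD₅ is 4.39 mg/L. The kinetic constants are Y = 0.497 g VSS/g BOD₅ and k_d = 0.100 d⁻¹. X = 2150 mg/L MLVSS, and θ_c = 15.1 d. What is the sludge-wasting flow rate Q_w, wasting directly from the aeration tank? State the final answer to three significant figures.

Steady-state biomass mass balance: V·X·(1 + k_d·θ_c) = Y·Q·(S₀ − S)·θ_c, so V = 0.497 × 54200 × (193 − 4.39) × 15.1 / [2150 × (1 + 0.100 × 15.1)] = 7.67×10^7 / 5396 = 14216 m³.
Wasting from the aeration tank: Q_w = V / θ_c = 14216 / 15.1 = 941.5 m³/d.

Q_w ≈ 941 m³/d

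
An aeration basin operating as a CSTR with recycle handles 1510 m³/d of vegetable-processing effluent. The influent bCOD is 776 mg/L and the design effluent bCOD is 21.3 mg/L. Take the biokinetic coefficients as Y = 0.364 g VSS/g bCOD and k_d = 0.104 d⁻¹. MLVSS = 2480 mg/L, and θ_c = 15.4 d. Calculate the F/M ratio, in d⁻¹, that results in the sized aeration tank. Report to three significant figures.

F/M ≈ 0.477 d⁻¹

From the SRT design equation V = Y Q (S₀−S) θ_c / [X (1 + k_d θ_c)] = 0.364 × 1510 × (776 − 21.3) × 15.4 / [2480 × (1 + 0.104 × 15.4)] = 6.39×10^6 / 6452 = 990.1 m³.
F/M = Q·S₀ / (V·X) = 1510 × 776 / (990.1 × 2480) = 0.4772 g bCOD·(g VSS·d)⁻¹.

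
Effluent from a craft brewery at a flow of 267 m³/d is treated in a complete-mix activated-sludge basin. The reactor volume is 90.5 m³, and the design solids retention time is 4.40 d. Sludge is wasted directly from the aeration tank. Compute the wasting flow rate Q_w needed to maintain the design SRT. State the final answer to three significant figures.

With mixed-liquor wasting, θ_c = V/Q_w, so Q_w = V/θ_c = 90.50/4.40 = 20.57 m³/d.

Q_w ≈ 20.6 m³/d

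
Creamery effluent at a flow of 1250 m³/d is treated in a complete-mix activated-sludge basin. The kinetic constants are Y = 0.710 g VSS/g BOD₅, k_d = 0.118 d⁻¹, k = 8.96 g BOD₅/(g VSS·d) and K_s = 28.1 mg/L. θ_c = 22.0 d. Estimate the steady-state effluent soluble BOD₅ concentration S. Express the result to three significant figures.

S ≈ 0.741 mg/L

Effluent substrate depends only on kinetics and SRT: S = K_s(1 + k_d θ_c) / [θ_c(Yk − k_d) − 1] = 28.1 × (1 + 0.118 × 22.0) / [22.0 × (0.710 × 8.96 − 0.118) − 1] = 101.0 / 136.4 = 0.7410 mg/L.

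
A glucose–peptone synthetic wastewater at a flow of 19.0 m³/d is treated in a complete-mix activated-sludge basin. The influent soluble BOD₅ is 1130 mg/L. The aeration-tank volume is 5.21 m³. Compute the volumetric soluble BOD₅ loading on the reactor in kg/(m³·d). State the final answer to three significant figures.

Volumetric loading L_v = Q·S₀ / V = 19.0 × 1130 g/m³ / 5.210 m³ = 4121 g/(m³·d) = 4.121 kg soluble BOD₅/(m³·d).

L_v ≈ 4.12 kg soluble BOD₅/(m³·d)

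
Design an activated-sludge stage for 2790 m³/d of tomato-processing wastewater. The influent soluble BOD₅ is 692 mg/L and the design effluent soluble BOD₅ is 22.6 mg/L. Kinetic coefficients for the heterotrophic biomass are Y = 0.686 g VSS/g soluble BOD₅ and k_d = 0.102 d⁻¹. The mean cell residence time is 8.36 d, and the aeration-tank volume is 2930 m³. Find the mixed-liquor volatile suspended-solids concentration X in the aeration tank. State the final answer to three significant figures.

X ≈ 1970 mg/L

Solving the biomass balance for X: X = Y Q (S₀−S) θ_c / [V (1+k_d θ_c)] = 0.686 × 2790 × (692 − 22.6) × 8.36 / [2930 × (1 + 0.102 × 8.36)] = 1973 mg/L.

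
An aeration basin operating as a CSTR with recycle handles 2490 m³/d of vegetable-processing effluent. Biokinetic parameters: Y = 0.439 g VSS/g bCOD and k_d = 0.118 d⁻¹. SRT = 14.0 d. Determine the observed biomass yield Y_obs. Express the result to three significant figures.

Observed yield with endogenous decay: Y_obs = Y / (1 + k_d·θ_c) = 0.439 / (1 + 0.118 × 14.0) = 0.439 / 2.652 = 0.1655 g VSS/g bCOD.

Y_obs ≈ 0.166 g VSS/g bCOD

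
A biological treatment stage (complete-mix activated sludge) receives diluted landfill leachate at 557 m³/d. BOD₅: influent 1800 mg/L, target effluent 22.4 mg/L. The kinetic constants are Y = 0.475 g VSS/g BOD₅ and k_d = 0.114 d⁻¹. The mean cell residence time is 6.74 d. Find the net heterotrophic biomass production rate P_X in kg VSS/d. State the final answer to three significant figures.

P_X ≈ 266 kg VSS/d

Y_obs = Y / (1 + k_d θ_c) = 0.475 / (1 + 0.114 × 6.74) = 0.475 / 1.768 = 0.2686.
ΔS = 1800 − 22.4 = 1778 mg/L, so the substrate removal rate is 557 × 1778/1000 = 990.1 kg BOD₅/d.
P_X = Y_obs · Q(S₀ − S) = 0.2686 × 990.1 = 266.0 kg VSS/d.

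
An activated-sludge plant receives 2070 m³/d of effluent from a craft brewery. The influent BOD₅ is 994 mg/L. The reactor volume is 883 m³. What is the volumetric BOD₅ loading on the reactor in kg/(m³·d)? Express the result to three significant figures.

L_v ≈ 2.33 kg BOD₅/(m³·d)

Volumetric loading L_v = Q·S₀ / V = 2070 × 994 g/m³ / 883.0 m³ = 2330 g/(m³·d) = 2.330 kg BOD₅/(m³·d).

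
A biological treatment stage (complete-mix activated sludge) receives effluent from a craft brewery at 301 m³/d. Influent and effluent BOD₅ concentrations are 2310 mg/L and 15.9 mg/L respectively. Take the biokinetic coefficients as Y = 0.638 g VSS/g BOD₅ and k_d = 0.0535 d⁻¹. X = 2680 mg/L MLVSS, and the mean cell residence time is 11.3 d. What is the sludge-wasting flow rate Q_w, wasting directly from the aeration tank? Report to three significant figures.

Q_w ≈ 102 m³/d

Steady-state biomass mass balance: V·X·(1 + k_d·θ_c) = Y·Q·(S₀ − S)·θ_c, so V = 0.638 × 301 × (2310 − 15.9) × 11.3 / [2680 × (1 + 0.0535 × 11.3)] = 4.98×10^6 / 4300 = 1158 m³.
For wasting at MLVSS concentration, Q_w = V/θ_c = 1158/11.3 = 102.4 m³/d.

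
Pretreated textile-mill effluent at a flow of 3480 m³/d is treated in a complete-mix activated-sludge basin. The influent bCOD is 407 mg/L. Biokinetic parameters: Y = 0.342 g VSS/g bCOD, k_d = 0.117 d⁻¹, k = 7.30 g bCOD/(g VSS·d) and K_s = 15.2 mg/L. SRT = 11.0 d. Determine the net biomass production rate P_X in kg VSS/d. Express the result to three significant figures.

From the Monod/SRT balance for a CMAS, S = K_s·(1+k_d θ_c)/[θ_c·(Y k − k_d) − 1] = 15.2 × (1 + 0.117 × 11.0) / [11.0 × (0.342 × 7.30 − 0.117) − 1] = 34.76 / 25.18 = 1.381 mg/L.
Observed yield with endogenous decay: Y_obs = Y / (1 + k_d·θ_c) = 0.342 / (1 + 0.117 × 11.0) = 0.342 / 2.287 = 0.1495 g VSS/g bCOD.
Mass of bCOD removed per day: Q(S₀ − S) = 3480 × 405.6 g/m³ = 1412 kg/d.
So the net sludge growth is P_X = 0.1495 × 1412 = 211.1 kg VSS/d.

P_X ≈ 211 kg VSS/d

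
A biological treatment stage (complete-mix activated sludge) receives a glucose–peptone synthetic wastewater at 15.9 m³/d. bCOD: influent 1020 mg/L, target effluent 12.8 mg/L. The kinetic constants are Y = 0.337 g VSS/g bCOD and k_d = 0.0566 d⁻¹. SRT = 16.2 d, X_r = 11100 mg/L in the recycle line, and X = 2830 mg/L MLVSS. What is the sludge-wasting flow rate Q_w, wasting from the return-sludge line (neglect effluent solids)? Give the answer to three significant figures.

Steady-state biomass mass balance: V·X·(1 + k_d·θ_c) = Y·Q·(S₀ − S)·θ_c, so V = 0.337 × 15.9 × (1020 − 12.8) × 16.2 / [2830 × (1 + 0.0566 × 16.2)] = 8.74×10^4 / 5425 = 16.12 m³.
Q_w = (V·X)/(θ_c X_r) = 16.12 × 2830 / (16.2 × 11100) = 0.2536 m³/d.

Q_w ≈ 0.254 m³/d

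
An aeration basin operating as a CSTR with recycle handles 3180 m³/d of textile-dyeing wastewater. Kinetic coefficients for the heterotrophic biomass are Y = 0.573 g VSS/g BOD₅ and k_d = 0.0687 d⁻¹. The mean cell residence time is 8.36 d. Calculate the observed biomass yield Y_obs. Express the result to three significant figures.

The observed yield is Y_obs = Y/(1 + k_d·θ_c) = 0.573 / (1 + 0.0687 × 8.36) = 0.573 / 1.574 = 0.3640 g VSS per g BOD₅ removed.

Y_obs ≈ 0.364 g VSS/g BOD₅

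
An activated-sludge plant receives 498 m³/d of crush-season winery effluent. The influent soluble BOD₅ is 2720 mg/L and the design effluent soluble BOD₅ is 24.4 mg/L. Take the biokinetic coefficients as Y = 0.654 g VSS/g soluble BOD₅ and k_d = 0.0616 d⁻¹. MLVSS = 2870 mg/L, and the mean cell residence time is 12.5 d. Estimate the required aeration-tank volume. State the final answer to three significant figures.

V ≈ 2160 m³

Rearranging the biomass balance for a CMAS with decay, V = Y·Q·ΔS·θ_c / [X·(1+k_d θ_c)] = 0.654 × 498 × (2720 − 24.4) × 12.5 / [2870 × (1 + 0.0616 × 12.5)] = 1.1×10^7 / 5080 = 2160 m³.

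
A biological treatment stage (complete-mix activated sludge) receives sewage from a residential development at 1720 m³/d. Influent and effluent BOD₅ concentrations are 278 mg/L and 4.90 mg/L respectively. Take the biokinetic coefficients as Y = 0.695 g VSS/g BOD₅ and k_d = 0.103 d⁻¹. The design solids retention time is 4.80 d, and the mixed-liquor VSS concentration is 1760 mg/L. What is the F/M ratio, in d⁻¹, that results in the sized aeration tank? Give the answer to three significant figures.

F/M ≈ 0.456 d⁻¹

Steady-state biomass mass balance: V·X·(1 + k_d·θ_c) = Y·Q·(S₀ − S)·θ_c, so V = 0.695 × 1720 × (278 − 4.90) × 4.80 / [1760 × (1 + 0.103 × 4.80)] = 1.57×10^6 / 2630 = 595.8 m³.
F/M = Q·S₀ / (V·X) = 1720 × 278 / (595.8 × 1760) = 0.4560 g BOD₅·(g VSS·d)⁻¹.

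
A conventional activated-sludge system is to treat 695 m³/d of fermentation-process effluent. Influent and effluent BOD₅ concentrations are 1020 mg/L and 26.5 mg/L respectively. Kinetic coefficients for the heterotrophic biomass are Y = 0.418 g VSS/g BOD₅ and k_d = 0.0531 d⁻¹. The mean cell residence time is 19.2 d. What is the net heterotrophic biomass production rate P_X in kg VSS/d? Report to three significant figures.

The observed yield is Y_obs = Y/(1 + k_d·θ_c) = 0.418 / (1 + 0.0531 × 19.2) = 0.418 / 2.020 = 0.2070 g VSS per g BOD₅ removed.
ΔS = 1020 − 26.5 = 993.5 mg/L, so the substrate removal rate is 695 × 993.5/1000 = 690.5 kg BOD₅/d.
Biomass produced: P_X = Y_obs·Q·ΔS = 0.2070 × 690.5 ≈ 142.9 kg VSS/d.

P_X ≈ 143 kg VSS/d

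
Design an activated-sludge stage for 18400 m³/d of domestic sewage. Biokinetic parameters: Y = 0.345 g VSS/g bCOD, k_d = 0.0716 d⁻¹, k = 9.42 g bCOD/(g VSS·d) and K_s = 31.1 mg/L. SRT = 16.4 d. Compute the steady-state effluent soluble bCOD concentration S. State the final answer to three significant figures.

S ≈ 1.32 mg/L

For a completely mixed reactor with recycle the Lawrence–McCarty relation gives S = K_s·(1 + k_d·θ_c) / [θ_c·(Y·k − k_d) − 1] = 31.1 × (1 + 0.0716 × 16.4) / [16.4 × (0.345 × 9.42 − 0.0716) − 1] = 67.62 / 51.12 = 1.323 mg/L.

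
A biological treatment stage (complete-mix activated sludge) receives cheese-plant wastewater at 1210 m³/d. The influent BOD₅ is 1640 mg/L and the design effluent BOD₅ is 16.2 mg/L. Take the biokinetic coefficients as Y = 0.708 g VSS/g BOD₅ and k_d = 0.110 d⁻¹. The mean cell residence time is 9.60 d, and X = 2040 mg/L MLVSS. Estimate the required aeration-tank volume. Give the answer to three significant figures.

Steady-state biomass mass balance: V·X·(1 + k_d·θ_c) = Y·Q·(S₀ − S)·θ_c, so V = 0.708 × 1210 × (1640 − 16.2) × 9.60 / [2040 × (1 + 0.110 × 9.60)] = 1.34×10^7 / 4194 = 3184 m³.

V ≈ 3180 m³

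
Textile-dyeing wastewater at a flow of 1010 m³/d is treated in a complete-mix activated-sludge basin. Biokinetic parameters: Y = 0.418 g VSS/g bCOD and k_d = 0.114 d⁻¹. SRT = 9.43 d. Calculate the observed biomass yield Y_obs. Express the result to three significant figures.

Y_obs ≈ 0.201 g VSS/g bCOD

The observed yield is Y_obs = Y/(1 + k_d·θ_c) = 0.418 / (1 + 0.114 × 9.43) = 0.418 / 2.075 = 0.2014 g VSS per g bCOD removed.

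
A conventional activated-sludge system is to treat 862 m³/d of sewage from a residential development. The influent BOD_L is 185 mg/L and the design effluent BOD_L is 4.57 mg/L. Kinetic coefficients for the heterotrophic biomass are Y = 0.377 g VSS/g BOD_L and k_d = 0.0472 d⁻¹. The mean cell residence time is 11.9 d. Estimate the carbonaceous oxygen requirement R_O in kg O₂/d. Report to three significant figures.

R_O ≈ 102 kg O₂/d

Y_obs = Y / (1 + k_d θ_c) = 0.377 / (1 + 0.0472 × 11.9) = 0.377 / 1.562 = 0.2414.
Substrate removed = Q·(S₀ − S) = 862 m³/d × (185 − 4.57) g/m³ = 1.56×10^5 g/d = 155.5 kg/d.
Biomass synthesised: P_X = Y_obs × 155.5 = 37.55 kg VSS/d.
R_O = Q·(S₀ − S) − 1.42·P_X = 155.5 − 1.42 × 37.55 = 102.2 kg O₂/d.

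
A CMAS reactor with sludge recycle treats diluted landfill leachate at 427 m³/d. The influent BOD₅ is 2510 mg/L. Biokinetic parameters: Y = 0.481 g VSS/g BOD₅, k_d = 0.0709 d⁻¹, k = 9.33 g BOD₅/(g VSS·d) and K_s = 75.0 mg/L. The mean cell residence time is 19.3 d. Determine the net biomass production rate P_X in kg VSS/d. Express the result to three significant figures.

P_X ≈ 217 kg VSS/d

For a completely mixed reactor with recycle the Lawrence–McCarty relation gives S = K_s·(1 + k_d·θ_c) / [θ_c·(Y·k − k_d) − 1] = 75.0 × (1 + 0.0709 × 19.3) / [19.3 × (0.481 × 9.33 − 0.0709) − 1] = 177.6 / 84.24 = 2.108 mg/L.
The observed yield is Y_obs = Y/(1 + k_d·θ_c) = 0.481 / (1 + 0.0709 × 19.3) = 0.481 / 2.368 = 0.2031 g VSS per g BOD₅ removed.
ΔS = 2510 − 2.11 = 2508 mg/L, so the substrate removal rate is 427 × 2508/1000 = 1071 kg BOD₅/d.
So the net sludge growth is P_X = 0.2031 × 1071 = 217.5 kg VSS/d.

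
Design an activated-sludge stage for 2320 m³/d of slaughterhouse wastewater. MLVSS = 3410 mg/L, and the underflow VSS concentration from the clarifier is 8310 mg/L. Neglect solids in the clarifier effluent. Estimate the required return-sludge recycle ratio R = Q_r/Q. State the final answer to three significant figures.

R = Q_r/Q = X/(X_r − X) = 3410 / (8310 − 3410) = 0.6959.

R ≈ 0.696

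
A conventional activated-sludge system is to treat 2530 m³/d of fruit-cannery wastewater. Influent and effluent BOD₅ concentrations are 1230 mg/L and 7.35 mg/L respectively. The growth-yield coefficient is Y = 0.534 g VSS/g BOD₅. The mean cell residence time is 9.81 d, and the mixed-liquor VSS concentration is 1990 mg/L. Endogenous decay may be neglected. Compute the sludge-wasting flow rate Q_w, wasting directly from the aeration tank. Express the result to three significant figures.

Q_w ≈ 830 m³/d

V·X = Y·Q·ΔS·θ_c gives V = 0.534 × 2530 × (1230 − 7.35) × 9.81 / 1990 = 8143 m³.
With mixed-liquor wasting, θ_c = V/Q_w, so Q_w = V/θ_c = 8143/9.81 = 830.1 m³/d.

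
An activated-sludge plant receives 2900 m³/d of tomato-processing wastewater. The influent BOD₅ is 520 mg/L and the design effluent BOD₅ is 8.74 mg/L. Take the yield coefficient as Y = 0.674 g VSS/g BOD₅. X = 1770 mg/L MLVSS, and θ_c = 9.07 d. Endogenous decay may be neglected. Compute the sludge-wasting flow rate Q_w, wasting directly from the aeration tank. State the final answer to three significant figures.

Q_w ≈ 565 m³/d

With k_d = 0 the design equation reduces to V = Y Q (S₀−S) θ_c / X = 0.674 × 2900 × (520 − 8.74) × 9.07 / 1770 = 5121 m³.
Wasting from the aeration tank: Q_w = V / θ_c = 5121 / 9.07 = 564.6 m³/d.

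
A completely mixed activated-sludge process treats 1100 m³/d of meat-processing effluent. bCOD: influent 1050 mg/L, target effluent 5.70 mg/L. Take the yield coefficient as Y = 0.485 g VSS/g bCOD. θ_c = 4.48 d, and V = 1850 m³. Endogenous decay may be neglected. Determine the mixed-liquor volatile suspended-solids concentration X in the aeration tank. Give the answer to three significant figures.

From V·X = Y·Q·(S₀ − S)·θ_c (decay neglected): X = 0.485 × 1100 × (1050 − 5.70) × 4.48 / 1850 = 1349 mg/L.

X ≈ 1350 mg/L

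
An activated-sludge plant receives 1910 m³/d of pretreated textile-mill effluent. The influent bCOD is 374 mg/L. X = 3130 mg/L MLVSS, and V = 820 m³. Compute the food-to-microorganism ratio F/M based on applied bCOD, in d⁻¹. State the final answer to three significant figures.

F/M = applied load / biomass = Q·S₀/(V·X) = 1910 × 374 / (820.0 × 3130) = 0.2783 d⁻¹.

F/M ≈ 0.278 d⁻¹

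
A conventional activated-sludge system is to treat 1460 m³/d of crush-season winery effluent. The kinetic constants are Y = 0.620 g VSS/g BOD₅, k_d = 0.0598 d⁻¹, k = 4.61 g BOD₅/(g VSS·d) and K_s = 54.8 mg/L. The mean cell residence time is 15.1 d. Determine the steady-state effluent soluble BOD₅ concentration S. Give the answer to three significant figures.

S ≈ 2.53 mg/L

Effluent substrate depends only on kinetics and SRT: S = K_s(1 + k_d θ_c) / [θ_c(Yk − k_d) − 1] = 54.8 × (1 + 0.0598 × 15.1) / [15.1 × (0.620 × 4.61 − 0.0598) − 1] = 104.3 / 41.26 = 2.528 mg/L.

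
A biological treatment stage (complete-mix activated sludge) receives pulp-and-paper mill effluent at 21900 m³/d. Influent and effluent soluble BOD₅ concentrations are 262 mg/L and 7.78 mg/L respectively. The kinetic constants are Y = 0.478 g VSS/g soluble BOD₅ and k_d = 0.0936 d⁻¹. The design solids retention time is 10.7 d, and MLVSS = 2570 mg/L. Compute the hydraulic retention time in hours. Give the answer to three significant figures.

τ ≈ 6.07 h

Steady-state biomass mass balance: V·X·(1 + k_d·θ_c) = Y·Q·(S₀ − S)·θ_c, so V = 0.478 × 21900 × (262 − 7.78) × 10.7 / [2570 × (1 + 0.0936 × 10.7)] = 2.85×10^7 / 5144 = 5536 m³.
τ = V/Q = 5536/21900 = 0.2528 d, or 6.067 h.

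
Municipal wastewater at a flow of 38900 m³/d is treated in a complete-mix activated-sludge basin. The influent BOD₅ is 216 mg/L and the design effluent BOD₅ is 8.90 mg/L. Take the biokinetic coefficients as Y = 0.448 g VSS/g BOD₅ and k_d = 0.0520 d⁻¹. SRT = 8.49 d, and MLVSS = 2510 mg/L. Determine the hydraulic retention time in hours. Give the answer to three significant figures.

τ ≈ 5.23 h

Rearranging the biomass balance for a CMAS with decay, V = Y·Q·ΔS·θ_c / [X·(1+k_d θ_c)] = 0.448 × 38900 × (216 − 8.90) × 8.49 / [2510 × (1 + 0.0520 × 8.49)] = 3.06×10^7 / 3618 = 8469 m³.
HRT = V/Q = 8469 m³ / 38900 m³·d⁻¹ = 0.2177 d × 24 = 5.225 h.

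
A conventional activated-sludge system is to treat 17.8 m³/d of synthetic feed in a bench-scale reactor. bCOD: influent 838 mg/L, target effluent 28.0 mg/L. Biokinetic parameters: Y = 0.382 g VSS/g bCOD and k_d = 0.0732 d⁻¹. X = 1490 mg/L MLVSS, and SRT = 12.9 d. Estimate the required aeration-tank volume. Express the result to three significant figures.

V ≈ 24.5 m³

From the SRT design equation V = Y Q (S₀−S) θ_c / [X (1 + k_d θ_c)] = 0.382 × 17.8 × (838 − 28.0) × 12.9 / [1490 × (1 + 0.0732 × 12.9)] = 7.1×10^4 / 2897 = 24.53 m³.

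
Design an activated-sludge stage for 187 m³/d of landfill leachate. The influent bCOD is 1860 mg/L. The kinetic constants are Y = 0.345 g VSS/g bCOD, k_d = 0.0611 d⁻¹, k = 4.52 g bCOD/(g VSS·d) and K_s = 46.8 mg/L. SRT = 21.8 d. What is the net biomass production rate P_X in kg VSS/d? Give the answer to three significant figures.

P_X ≈ 51.4 kg VSS/d

For a completely mixed reactor with recycle the Lawrence–McCarty relation gives S = K_s·(1 + k_d·θ_c) / [θ_c·(Y·k − k_d) − 1] = 46.8 × (1 + 0.0611 × 21.8) / [21.8 × (0.345 × 4.52 − 0.0611) − 1] = 109.1 / 31.66 = 3.447 mg/L.
The observed yield is Y_obs = Y/(1 + k_d·θ_c) = 0.345 / (1 + 0.0611 × 21.8) = 0.345 / 2.332 = 0.1479 g VSS per g bCOD removed.
Q·(S₀ − S) = 187 × (1860 − 3.45) × 10⁻³ = 347.2 kg/d removed.
Net biomass production P_X = Y_obs × Q·(S₀ − S) = 0.1479 × 347.2 = 51.36 kg VSS/d.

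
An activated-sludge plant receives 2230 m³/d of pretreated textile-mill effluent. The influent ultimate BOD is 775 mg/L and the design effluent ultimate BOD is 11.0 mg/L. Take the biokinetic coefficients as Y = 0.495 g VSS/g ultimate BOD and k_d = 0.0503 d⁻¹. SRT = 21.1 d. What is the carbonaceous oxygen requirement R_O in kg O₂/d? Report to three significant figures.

R_O ≈ 1120 kg O₂/d

The observed yield is Y_obs = Y/(1 + k_d·θ_c) = 0.495 / (1 + 0.0503 × 21.1) = 0.495 / 2.061 = 0.2401 g VSS per g ultimate BOD removed.
ΔS = 775 − 11.0 = 764.0 mg/L, so the substrate removal rate is 2230 × 764.0/1000 = 1704 kg ultimate BOD/d.
P_X = Y_obs·Q·(S₀ − S) = 0.2401 × 1704 = 409.1 kg VSS/d.
Carbonaceous O₂ demand = substrate oxidised − cell-mass equivalent = 1704 − 1.42 × 409.1 = 1123 kg O₂/d.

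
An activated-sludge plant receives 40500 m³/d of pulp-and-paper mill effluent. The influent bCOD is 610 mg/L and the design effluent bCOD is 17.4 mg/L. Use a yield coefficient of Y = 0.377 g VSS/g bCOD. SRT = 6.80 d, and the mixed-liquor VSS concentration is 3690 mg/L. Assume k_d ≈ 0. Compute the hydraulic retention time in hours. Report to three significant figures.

With k_d = 0 the design equation reduces to V = Y Q (S₀−S) θ_c / X = 0.377 × 40500 × (610 − 17.4) × 6.80 / 3690 = 16674 m³.
τ = V/Q = 16674/40500 = 0.4117 d, or 9.881 h.

τ ≈ 9.88 h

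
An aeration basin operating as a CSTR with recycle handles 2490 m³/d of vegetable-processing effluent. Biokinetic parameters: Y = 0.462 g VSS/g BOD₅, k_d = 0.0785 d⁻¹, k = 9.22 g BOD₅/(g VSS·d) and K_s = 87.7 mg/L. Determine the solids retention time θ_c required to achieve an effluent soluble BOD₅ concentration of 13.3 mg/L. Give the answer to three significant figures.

θ_c ≈ 2.07 d

From 1/θ_c = Y·k·S/(K_s + S) − k_d: Y·k·S/(K_s+S) = 0.462 × 9.22 × 13.3 / (87.7 + 13.3) = 0.5609 d⁻¹.
Then 1/θ_c = μ − k_d = 0.5609 − 0.0785 = 0.4824 d⁻¹, giving θ_c = 2.073 d.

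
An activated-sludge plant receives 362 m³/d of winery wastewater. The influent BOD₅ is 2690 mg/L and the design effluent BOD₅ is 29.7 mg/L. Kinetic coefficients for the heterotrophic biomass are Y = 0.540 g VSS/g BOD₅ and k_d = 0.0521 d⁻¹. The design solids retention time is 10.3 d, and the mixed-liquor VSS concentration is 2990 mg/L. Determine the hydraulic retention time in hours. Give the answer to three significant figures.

Steady-state biomass mass balance: V·X·(1 + k_d·θ_c) = Y·Q·(S₀ − S)·θ_c, so V = 0.540 × 362 × (2690 − 29.7) × 10.3 / [2990 × (1 + 0.0521 × 10.3)] = 5.36×10^6 / 4595 = 1166 m³.
τ = V/Q = 1166/362 = 3.220 d, or 77.29 h.

τ ≈ 77.3 h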